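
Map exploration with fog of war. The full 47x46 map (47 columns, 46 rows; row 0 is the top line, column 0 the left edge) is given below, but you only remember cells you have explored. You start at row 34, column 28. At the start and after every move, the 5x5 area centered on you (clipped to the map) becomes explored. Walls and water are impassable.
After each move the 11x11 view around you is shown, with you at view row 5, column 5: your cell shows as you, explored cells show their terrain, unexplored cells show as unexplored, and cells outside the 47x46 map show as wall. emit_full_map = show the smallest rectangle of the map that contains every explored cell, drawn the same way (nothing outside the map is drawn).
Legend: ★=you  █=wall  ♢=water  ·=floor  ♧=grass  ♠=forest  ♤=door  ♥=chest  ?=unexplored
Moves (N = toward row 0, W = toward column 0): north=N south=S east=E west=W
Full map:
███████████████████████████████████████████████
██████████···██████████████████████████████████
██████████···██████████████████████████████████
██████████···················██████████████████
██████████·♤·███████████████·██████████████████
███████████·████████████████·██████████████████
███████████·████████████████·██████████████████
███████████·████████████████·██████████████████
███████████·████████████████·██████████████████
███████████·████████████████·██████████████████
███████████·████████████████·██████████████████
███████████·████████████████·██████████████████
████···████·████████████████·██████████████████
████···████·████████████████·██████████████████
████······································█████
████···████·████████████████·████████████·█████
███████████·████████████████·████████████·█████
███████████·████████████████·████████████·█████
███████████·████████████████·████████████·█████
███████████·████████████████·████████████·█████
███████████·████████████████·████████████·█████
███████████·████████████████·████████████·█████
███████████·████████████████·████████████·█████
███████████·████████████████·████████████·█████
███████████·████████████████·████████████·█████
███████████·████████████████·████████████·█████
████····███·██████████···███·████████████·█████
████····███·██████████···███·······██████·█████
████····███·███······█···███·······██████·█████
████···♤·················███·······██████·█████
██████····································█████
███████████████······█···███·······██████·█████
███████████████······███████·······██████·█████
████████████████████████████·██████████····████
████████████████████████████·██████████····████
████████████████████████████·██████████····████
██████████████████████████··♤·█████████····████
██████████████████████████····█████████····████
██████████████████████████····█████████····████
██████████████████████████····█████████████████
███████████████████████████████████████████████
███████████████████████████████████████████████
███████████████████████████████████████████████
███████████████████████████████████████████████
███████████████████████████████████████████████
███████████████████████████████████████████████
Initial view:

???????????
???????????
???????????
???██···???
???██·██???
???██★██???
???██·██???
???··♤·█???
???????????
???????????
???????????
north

???????????
???????????
???????????
???██···???
???██···???
???██★██???
???██·██???
???██·██???
???··♤·█???
???????????
???????????

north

???????????
???????????
???????????
???·····???
???██···???
???██★··???
???██·██???
???██·██???
???██·██???
???··♤·█???
???????????

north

???????????
???????????
???????????
???██···???
???·····???
???██★··???
???██···???
???██·██???
???██·██???
???██·██???
???··♤·█???

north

???????????
???????????
???????????
???██···???
???██···???
???··★··???
???██···???
???██···???
???██·██???
???██·██???
???██·██???

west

???????????
???????????
???????????
???███···??
???███···??
???··★···??
???███···??
???███···??
????██·██??
????██·██??
????██·██??

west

???????????
???????????
???????????
???·███···?
???·███···?
???··★····?
???·███···?
???████···?
?????██·██?
?????██·██?
?????██·██?

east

???????????
???????????
???????????
??·███···??
??·███···??
??···★···??
??·███···??
??████···??
????██·██??
????██·██??
????██·██??

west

???????????
???????????
???????????
???·███···?
???·███···?
???··★····?
???·███···?
???████···?
?????██·██?
?????██·██?
?????██·██?

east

???????????
???????????
???????????
??·███···??
??·███···??
??···★···??
??·███···??
??████···??
????██·██??
????██·██??
????██·██??


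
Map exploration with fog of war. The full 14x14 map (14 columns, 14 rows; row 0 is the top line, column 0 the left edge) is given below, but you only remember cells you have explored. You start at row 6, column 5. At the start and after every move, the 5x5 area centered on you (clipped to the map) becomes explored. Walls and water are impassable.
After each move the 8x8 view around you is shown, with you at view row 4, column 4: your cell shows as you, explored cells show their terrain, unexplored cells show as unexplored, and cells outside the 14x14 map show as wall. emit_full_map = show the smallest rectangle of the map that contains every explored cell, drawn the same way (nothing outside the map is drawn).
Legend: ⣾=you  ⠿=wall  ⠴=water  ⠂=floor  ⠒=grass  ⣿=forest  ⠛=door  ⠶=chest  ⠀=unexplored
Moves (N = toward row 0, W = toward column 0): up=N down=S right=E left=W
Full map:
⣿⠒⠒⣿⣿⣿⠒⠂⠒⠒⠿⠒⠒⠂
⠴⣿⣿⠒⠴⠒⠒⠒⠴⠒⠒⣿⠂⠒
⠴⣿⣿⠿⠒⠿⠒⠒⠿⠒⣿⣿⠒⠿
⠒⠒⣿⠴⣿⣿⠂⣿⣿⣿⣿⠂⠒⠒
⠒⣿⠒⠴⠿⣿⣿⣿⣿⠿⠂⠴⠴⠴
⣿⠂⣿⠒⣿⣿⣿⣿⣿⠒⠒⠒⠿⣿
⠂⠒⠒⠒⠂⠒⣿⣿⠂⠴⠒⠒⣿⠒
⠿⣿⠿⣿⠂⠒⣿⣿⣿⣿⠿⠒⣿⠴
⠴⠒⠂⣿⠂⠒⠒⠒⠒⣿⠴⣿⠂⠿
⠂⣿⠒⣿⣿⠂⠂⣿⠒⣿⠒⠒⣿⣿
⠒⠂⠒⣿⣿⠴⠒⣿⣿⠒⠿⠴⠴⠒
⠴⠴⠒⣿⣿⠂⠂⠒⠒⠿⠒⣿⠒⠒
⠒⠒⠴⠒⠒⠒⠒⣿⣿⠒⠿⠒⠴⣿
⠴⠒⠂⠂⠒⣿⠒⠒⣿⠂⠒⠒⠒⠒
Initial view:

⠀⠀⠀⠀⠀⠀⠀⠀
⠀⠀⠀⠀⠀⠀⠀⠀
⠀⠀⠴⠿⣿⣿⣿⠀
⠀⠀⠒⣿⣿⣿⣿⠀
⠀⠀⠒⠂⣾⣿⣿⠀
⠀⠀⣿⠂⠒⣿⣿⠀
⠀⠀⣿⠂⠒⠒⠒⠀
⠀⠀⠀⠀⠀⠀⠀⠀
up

⠀⠀⠀⠀⠀⠀⠀⠀
⠀⠀⠀⠀⠀⠀⠀⠀
⠀⠀⠴⣿⣿⠂⣿⠀
⠀⠀⠴⠿⣿⣿⣿⠀
⠀⠀⠒⣿⣾⣿⣿⠀
⠀⠀⠒⠂⠒⣿⣿⠀
⠀⠀⣿⠂⠒⣿⣿⠀
⠀⠀⣿⠂⠒⠒⠒⠀

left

⠀⠀⠀⠀⠀⠀⠀⠀
⠀⠀⠀⠀⠀⠀⠀⠀
⠀⠀⣿⠴⣿⣿⠂⣿
⠀⠀⠒⠴⠿⣿⣿⣿
⠀⠀⣿⠒⣾⣿⣿⣿
⠀⠀⠒⠒⠂⠒⣿⣿
⠀⠀⠿⣿⠂⠒⣿⣿
⠀⠀⠀⣿⠂⠒⠒⠒

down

⠀⠀⠀⠀⠀⠀⠀⠀
⠀⠀⣿⠴⣿⣿⠂⣿
⠀⠀⠒⠴⠿⣿⣿⣿
⠀⠀⣿⠒⣿⣿⣿⣿
⠀⠀⠒⠒⣾⠒⣿⣿
⠀⠀⠿⣿⠂⠒⣿⣿
⠀⠀⠂⣿⠂⠒⠒⠒
⠀⠀⠀⠀⠀⠀⠀⠀

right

⠀⠀⠀⠀⠀⠀⠀⠀
⠀⣿⠴⣿⣿⠂⣿⠀
⠀⠒⠴⠿⣿⣿⣿⠀
⠀⣿⠒⣿⣿⣿⣿⠀
⠀⠒⠒⠂⣾⣿⣿⠀
⠀⠿⣿⠂⠒⣿⣿⠀
⠀⠂⣿⠂⠒⠒⠒⠀
⠀⠀⠀⠀⠀⠀⠀⠀

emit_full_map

⣿⠴⣿⣿⠂⣿
⠒⠴⠿⣿⣿⣿
⣿⠒⣿⣿⣿⣿
⠒⠒⠂⣾⣿⣿
⠿⣿⠂⠒⣿⣿
⠂⣿⠂⠒⠒⠒

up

⠀⠀⠀⠀⠀⠀⠀⠀
⠀⠀⠀⠀⠀⠀⠀⠀
⠀⣿⠴⣿⣿⠂⣿⠀
⠀⠒⠴⠿⣿⣿⣿⠀
⠀⣿⠒⣿⣾⣿⣿⠀
⠀⠒⠒⠂⠒⣿⣿⠀
⠀⠿⣿⠂⠒⣿⣿⠀
⠀⠂⣿⠂⠒⠒⠒⠀

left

⠀⠀⠀⠀⠀⠀⠀⠀
⠀⠀⠀⠀⠀⠀⠀⠀
⠀⠀⣿⠴⣿⣿⠂⣿
⠀⠀⠒⠴⠿⣿⣿⣿
⠀⠀⣿⠒⣾⣿⣿⣿
⠀⠀⠒⠒⠂⠒⣿⣿
⠀⠀⠿⣿⠂⠒⣿⣿
⠀⠀⠂⣿⠂⠒⠒⠒

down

⠀⠀⠀⠀⠀⠀⠀⠀
⠀⠀⣿⠴⣿⣿⠂⣿
⠀⠀⠒⠴⠿⣿⣿⣿
⠀⠀⣿⠒⣿⣿⣿⣿
⠀⠀⠒⠒⣾⠒⣿⣿
⠀⠀⠿⣿⠂⠒⣿⣿
⠀⠀⠂⣿⠂⠒⠒⠒
⠀⠀⠀⠀⠀⠀⠀⠀

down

⠀⠀⣿⠴⣿⣿⠂⣿
⠀⠀⠒⠴⠿⣿⣿⣿
⠀⠀⣿⠒⣿⣿⣿⣿
⠀⠀⠒⠒⠂⠒⣿⣿
⠀⠀⠿⣿⣾⠒⣿⣿
⠀⠀⠂⣿⠂⠒⠒⠒
⠀⠀⠒⣿⣿⠂⠂⠀
⠀⠀⠀⠀⠀⠀⠀⠀

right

⠀⣿⠴⣿⣿⠂⣿⠀
⠀⠒⠴⠿⣿⣿⣿⠀
⠀⣿⠒⣿⣿⣿⣿⠀
⠀⠒⠒⠂⠒⣿⣿⠀
⠀⠿⣿⠂⣾⣿⣿⠀
⠀⠂⣿⠂⠒⠒⠒⠀
⠀⠒⣿⣿⠂⠂⣿⠀
⠀⠀⠀⠀⠀⠀⠀⠀

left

⠀⠀⣿⠴⣿⣿⠂⣿
⠀⠀⠒⠴⠿⣿⣿⣿
⠀⠀⣿⠒⣿⣿⣿⣿
⠀⠀⠒⠒⠂⠒⣿⣿
⠀⠀⠿⣿⣾⠒⣿⣿
⠀⠀⠂⣿⠂⠒⠒⠒
⠀⠀⠒⣿⣿⠂⠂⣿
⠀⠀⠀⠀⠀⠀⠀⠀

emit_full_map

⣿⠴⣿⣿⠂⣿
⠒⠴⠿⣿⣿⣿
⣿⠒⣿⣿⣿⣿
⠒⠒⠂⠒⣿⣿
⠿⣿⣾⠒⣿⣿
⠂⣿⠂⠒⠒⠒
⠒⣿⣿⠂⠂⣿

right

⠀⣿⠴⣿⣿⠂⣿⠀
⠀⠒⠴⠿⣿⣿⣿⠀
⠀⣿⠒⣿⣿⣿⣿⠀
⠀⠒⠒⠂⠒⣿⣿⠀
⠀⠿⣿⠂⣾⣿⣿⠀
⠀⠂⣿⠂⠒⠒⠒⠀
⠀⠒⣿⣿⠂⠂⣿⠀
⠀⠀⠀⠀⠀⠀⠀⠀

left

⠀⠀⣿⠴⣿⣿⠂⣿
⠀⠀⠒⠴⠿⣿⣿⣿
⠀⠀⣿⠒⣿⣿⣿⣿
⠀⠀⠒⠒⠂⠒⣿⣿
⠀⠀⠿⣿⣾⠒⣿⣿
⠀⠀⠂⣿⠂⠒⠒⠒
⠀⠀⠒⣿⣿⠂⠂⣿
⠀⠀⠀⠀⠀⠀⠀⠀

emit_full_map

⣿⠴⣿⣿⠂⣿
⠒⠴⠿⣿⣿⣿
⣿⠒⣿⣿⣿⣿
⠒⠒⠂⠒⣿⣿
⠿⣿⣾⠒⣿⣿
⠂⣿⠂⠒⠒⠒
⠒⣿⣿⠂⠂⣿


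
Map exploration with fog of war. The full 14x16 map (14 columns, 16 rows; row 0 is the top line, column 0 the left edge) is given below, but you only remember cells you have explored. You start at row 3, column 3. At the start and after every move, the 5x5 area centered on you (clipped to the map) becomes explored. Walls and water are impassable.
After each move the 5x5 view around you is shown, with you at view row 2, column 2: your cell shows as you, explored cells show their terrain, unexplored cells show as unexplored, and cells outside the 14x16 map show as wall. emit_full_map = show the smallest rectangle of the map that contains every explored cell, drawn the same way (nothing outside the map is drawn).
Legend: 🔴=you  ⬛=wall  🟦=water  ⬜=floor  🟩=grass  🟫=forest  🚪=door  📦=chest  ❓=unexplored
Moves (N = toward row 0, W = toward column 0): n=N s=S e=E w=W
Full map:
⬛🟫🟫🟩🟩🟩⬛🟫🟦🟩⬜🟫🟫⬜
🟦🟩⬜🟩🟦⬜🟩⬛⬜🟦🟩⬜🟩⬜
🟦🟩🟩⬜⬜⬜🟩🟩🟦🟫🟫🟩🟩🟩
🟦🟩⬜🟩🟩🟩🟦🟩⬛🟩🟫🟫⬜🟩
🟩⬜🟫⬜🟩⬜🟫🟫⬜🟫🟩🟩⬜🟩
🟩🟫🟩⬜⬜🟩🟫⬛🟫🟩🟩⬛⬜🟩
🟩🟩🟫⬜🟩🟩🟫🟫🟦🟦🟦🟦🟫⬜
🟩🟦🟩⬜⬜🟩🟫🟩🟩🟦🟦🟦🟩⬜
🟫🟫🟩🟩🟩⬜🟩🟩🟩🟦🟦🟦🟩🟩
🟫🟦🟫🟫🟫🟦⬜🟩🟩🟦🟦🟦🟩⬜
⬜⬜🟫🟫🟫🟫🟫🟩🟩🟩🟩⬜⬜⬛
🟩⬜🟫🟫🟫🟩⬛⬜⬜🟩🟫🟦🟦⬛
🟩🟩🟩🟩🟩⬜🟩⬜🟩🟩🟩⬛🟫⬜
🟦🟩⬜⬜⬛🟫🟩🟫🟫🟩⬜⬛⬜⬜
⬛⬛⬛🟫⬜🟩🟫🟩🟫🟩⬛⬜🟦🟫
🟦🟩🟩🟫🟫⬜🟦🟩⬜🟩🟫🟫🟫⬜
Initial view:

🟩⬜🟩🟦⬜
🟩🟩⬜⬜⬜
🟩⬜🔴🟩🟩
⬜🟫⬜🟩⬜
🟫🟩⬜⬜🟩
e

⬜🟩🟦⬜🟩
🟩⬜⬜⬜🟩
⬜🟩🔴🟩🟦
🟫⬜🟩⬜🟫
🟩⬜⬜🟩🟫

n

🟫🟩🟩🟩⬛
⬜🟩🟦⬜🟩
🟩⬜🔴⬜🟩
⬜🟩🟩🟩🟦
🟫⬜🟩⬜🟫

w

🟫🟫🟩🟩🟩
🟩⬜🟩🟦⬜
🟩🟩🔴⬜⬜
🟩⬜🟩🟩🟩
⬜🟫⬜🟩⬜

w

⬛🟫🟫🟩🟩
🟦🟩⬜🟩🟦
🟦🟩🔴⬜⬜
🟦🟩⬜🟩🟩
🟩⬜🟫⬜🟩

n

⬛⬛⬛⬛⬛
⬛🟫🟫🟩🟩
🟦🟩🔴🟩🟦
🟦🟩🟩⬜⬜
🟦🟩⬜🟩🟩

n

⬛⬛⬛⬛⬛
⬛⬛⬛⬛⬛
⬛🟫🔴🟩🟩
🟦🟩⬜🟩🟦
🟦🟩🟩⬜⬜

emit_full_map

⬛🟫🔴🟩🟩🟩⬛
🟦🟩⬜🟩🟦⬜🟩
🟦🟩🟩⬜⬜⬜🟩
🟦🟩⬜🟩🟩🟩🟦
🟩⬜🟫⬜🟩⬜🟫
❓🟫🟩⬜⬜🟩🟫

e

⬛⬛⬛⬛⬛
⬛⬛⬛⬛⬛
🟫🟫🔴🟩🟩
🟩⬜🟩🟦⬜
🟩🟩⬜⬜⬜

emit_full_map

⬛🟫🟫🔴🟩🟩⬛
🟦🟩⬜🟩🟦⬜🟩
🟦🟩🟩⬜⬜⬜🟩
🟦🟩⬜🟩🟩🟩🟦
🟩⬜🟫⬜🟩⬜🟫
❓🟫🟩⬜⬜🟩🟫


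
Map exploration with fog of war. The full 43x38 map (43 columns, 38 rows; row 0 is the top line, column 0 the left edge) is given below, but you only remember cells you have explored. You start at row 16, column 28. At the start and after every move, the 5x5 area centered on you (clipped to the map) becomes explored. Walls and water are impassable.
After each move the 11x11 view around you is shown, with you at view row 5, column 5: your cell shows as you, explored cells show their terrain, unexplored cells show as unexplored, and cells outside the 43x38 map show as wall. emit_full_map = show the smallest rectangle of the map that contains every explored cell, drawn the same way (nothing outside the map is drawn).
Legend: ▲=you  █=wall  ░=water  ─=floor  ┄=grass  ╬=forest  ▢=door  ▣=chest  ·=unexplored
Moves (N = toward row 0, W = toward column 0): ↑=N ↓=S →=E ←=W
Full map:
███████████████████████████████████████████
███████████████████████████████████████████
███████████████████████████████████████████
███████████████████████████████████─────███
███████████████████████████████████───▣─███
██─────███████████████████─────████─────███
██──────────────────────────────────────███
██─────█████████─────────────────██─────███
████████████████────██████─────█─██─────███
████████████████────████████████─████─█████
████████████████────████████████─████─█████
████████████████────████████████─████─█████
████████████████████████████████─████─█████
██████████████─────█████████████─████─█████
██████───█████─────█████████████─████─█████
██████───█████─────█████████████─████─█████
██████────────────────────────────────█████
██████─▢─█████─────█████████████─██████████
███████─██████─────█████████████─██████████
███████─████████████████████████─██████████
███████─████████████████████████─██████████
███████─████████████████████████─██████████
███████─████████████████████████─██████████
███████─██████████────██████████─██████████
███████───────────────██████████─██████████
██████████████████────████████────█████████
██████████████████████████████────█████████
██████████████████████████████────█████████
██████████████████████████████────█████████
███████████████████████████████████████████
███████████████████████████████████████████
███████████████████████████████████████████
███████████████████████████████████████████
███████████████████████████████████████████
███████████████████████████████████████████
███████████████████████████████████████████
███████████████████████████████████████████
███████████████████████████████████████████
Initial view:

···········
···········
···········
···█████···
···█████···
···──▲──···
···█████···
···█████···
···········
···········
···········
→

···········
···········
···········
··██████···
··██████···
··───▲──···
··██████···
··██████···
···········
···········
···········

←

···········
···········
···········
···██████··
···██████··
···──▲───··
···██████··
···██████··
···········
···········
···········

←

···········
···········
···········
···███████·
···███████·
···──▲────·
···███████·
···███████·
···········
···········
···········

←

···········
···········
···········
···████████
···████████
···──▲─────
···████████
···████████
···········
···········
···········

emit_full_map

████████
████████
──▲─────
████████
████████

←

···········
···········
···········
···████████
···████████
···──▲─────
···████████
···████████
···········
···········
···········


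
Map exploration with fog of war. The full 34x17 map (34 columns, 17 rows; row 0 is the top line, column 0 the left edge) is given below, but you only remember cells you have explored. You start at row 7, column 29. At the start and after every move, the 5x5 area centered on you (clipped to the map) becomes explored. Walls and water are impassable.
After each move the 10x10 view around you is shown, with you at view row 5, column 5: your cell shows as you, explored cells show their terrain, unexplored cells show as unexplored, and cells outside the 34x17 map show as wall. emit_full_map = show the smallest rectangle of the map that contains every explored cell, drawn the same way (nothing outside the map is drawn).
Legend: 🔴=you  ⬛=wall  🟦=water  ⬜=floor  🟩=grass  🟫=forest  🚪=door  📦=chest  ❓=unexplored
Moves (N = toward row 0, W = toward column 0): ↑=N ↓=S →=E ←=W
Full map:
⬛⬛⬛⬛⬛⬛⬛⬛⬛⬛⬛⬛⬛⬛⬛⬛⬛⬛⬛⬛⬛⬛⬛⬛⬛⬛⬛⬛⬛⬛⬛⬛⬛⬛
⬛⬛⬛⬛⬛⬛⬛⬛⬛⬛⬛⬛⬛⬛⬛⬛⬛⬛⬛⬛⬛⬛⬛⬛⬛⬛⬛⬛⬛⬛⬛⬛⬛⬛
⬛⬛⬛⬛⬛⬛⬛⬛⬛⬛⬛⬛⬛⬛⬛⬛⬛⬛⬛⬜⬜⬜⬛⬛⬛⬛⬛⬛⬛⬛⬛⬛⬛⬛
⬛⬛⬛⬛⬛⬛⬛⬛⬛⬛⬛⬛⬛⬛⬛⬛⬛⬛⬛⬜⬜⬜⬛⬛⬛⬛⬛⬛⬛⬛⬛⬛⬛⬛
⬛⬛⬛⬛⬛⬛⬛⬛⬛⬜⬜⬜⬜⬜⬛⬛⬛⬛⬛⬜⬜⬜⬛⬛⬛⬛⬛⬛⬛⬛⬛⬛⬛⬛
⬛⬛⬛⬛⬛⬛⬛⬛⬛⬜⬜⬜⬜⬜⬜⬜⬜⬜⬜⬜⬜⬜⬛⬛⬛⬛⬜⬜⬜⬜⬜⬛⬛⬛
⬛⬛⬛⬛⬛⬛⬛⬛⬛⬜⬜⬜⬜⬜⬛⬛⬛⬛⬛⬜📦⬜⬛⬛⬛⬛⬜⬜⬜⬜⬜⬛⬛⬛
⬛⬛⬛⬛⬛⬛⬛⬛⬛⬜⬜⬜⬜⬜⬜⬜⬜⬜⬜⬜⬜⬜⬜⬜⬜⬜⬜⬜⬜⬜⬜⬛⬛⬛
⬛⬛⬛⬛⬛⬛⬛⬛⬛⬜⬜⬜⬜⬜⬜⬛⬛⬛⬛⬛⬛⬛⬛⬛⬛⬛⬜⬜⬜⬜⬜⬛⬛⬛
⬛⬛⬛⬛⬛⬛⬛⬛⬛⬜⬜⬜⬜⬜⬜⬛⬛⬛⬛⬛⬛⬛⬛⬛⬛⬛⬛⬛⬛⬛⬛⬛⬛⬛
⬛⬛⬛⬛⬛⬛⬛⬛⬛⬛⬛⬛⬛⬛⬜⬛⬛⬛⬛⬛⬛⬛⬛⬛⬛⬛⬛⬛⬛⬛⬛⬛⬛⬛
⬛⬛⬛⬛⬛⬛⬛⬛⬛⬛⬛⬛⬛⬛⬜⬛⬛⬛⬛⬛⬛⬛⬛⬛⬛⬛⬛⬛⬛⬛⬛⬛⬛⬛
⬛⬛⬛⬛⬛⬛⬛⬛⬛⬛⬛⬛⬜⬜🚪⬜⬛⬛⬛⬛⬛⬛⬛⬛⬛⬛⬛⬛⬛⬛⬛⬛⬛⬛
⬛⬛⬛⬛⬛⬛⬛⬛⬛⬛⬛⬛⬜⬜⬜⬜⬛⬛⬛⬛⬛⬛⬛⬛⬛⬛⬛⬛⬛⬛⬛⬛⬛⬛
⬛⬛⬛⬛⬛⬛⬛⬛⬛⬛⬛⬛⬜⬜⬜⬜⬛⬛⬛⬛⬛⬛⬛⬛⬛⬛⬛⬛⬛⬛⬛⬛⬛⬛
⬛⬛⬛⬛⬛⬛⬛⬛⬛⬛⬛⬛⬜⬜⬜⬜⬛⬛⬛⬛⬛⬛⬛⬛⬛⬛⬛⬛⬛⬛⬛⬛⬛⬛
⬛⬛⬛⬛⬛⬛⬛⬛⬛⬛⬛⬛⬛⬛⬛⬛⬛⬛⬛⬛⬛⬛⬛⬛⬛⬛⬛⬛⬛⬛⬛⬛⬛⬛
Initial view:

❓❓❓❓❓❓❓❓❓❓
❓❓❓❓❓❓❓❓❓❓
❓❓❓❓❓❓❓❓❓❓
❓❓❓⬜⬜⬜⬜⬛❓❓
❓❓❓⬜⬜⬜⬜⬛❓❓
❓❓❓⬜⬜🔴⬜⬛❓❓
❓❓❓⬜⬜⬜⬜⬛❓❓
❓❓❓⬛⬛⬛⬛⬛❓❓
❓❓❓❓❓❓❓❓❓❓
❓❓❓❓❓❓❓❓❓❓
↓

❓❓❓❓❓❓❓❓❓❓
❓❓❓❓❓❓❓❓❓❓
❓❓❓⬜⬜⬜⬜⬛❓❓
❓❓❓⬜⬜⬜⬜⬛❓❓
❓❓❓⬜⬜⬜⬜⬛❓❓
❓❓❓⬜⬜🔴⬜⬛❓❓
❓❓❓⬛⬛⬛⬛⬛❓❓
❓❓❓⬛⬛⬛⬛⬛❓❓
❓❓❓❓❓❓❓❓❓❓
❓❓❓❓❓❓❓❓❓❓

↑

❓❓❓❓❓❓❓❓❓❓
❓❓❓❓❓❓❓❓❓❓
❓❓❓❓❓❓❓❓❓❓
❓❓❓⬜⬜⬜⬜⬛❓❓
❓❓❓⬜⬜⬜⬜⬛❓❓
❓❓❓⬜⬜🔴⬜⬛❓❓
❓❓❓⬜⬜⬜⬜⬛❓❓
❓❓❓⬛⬛⬛⬛⬛❓❓
❓❓❓⬛⬛⬛⬛⬛❓❓
❓❓❓❓❓❓❓❓❓❓

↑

❓❓❓❓❓❓❓❓❓❓
❓❓❓❓❓❓❓❓❓❓
❓❓❓❓❓❓❓❓❓❓
❓❓❓⬛⬛⬛⬛⬛❓❓
❓❓❓⬜⬜⬜⬜⬛❓❓
❓❓❓⬜⬜🔴⬜⬛❓❓
❓❓❓⬜⬜⬜⬜⬛❓❓
❓❓❓⬜⬜⬜⬜⬛❓❓
❓❓❓⬛⬛⬛⬛⬛❓❓
❓❓❓⬛⬛⬛⬛⬛❓❓

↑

❓❓❓❓❓❓❓❓❓❓
❓❓❓❓❓❓❓❓❓❓
❓❓❓❓❓❓❓❓❓❓
❓❓❓⬛⬛⬛⬛⬛❓❓
❓❓❓⬛⬛⬛⬛⬛❓❓
❓❓❓⬜⬜🔴⬜⬛❓❓
❓❓❓⬜⬜⬜⬜⬛❓❓
❓❓❓⬜⬜⬜⬜⬛❓❓
❓❓❓⬜⬜⬜⬜⬛❓❓
❓❓❓⬛⬛⬛⬛⬛❓❓

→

❓❓❓❓❓❓❓❓❓⬛
❓❓❓❓❓❓❓❓❓⬛
❓❓❓❓❓❓❓❓❓⬛
❓❓⬛⬛⬛⬛⬛⬛❓⬛
❓❓⬛⬛⬛⬛⬛⬛❓⬛
❓❓⬜⬜⬜🔴⬛⬛❓⬛
❓❓⬜⬜⬜⬜⬛⬛❓⬛
❓❓⬜⬜⬜⬜⬛⬛❓⬛
❓❓⬜⬜⬜⬜⬛❓❓⬛
❓❓⬛⬛⬛⬛⬛❓❓⬛

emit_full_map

⬛⬛⬛⬛⬛⬛
⬛⬛⬛⬛⬛⬛
⬜⬜⬜🔴⬛⬛
⬜⬜⬜⬜⬛⬛
⬜⬜⬜⬜⬛⬛
⬜⬜⬜⬜⬛❓
⬛⬛⬛⬛⬛❓
⬛⬛⬛⬛⬛❓

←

❓❓❓❓❓❓❓❓❓❓
❓❓❓❓❓❓❓❓❓❓
❓❓❓❓❓❓❓❓❓❓
❓❓❓⬛⬛⬛⬛⬛⬛❓
❓❓❓⬛⬛⬛⬛⬛⬛❓
❓❓❓⬜⬜🔴⬜⬛⬛❓
❓❓❓⬜⬜⬜⬜⬛⬛❓
❓❓❓⬜⬜⬜⬜⬛⬛❓
❓❓❓⬜⬜⬜⬜⬛❓❓
❓❓❓⬛⬛⬛⬛⬛❓❓

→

❓❓❓❓❓❓❓❓❓⬛
❓❓❓❓❓❓❓❓❓⬛
❓❓❓❓❓❓❓❓❓⬛
❓❓⬛⬛⬛⬛⬛⬛❓⬛
❓❓⬛⬛⬛⬛⬛⬛❓⬛
❓❓⬜⬜⬜🔴⬛⬛❓⬛
❓❓⬜⬜⬜⬜⬛⬛❓⬛
❓❓⬜⬜⬜⬜⬛⬛❓⬛
❓❓⬜⬜⬜⬜⬛❓❓⬛
❓❓⬛⬛⬛⬛⬛❓❓⬛

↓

❓❓❓❓❓❓❓❓❓⬛
❓❓❓❓❓❓❓❓❓⬛
❓❓⬛⬛⬛⬛⬛⬛❓⬛
❓❓⬛⬛⬛⬛⬛⬛❓⬛
❓❓⬜⬜⬜⬜⬛⬛❓⬛
❓❓⬜⬜⬜🔴⬛⬛❓⬛
❓❓⬜⬜⬜⬜⬛⬛❓⬛
❓❓⬜⬜⬜⬜⬛⬛❓⬛
❓❓⬛⬛⬛⬛⬛❓❓⬛
❓❓⬛⬛⬛⬛⬛❓❓⬛

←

❓❓❓❓❓❓❓❓❓❓
❓❓❓❓❓❓❓❓❓❓
❓❓❓⬛⬛⬛⬛⬛⬛❓
❓❓❓⬛⬛⬛⬛⬛⬛❓
❓❓❓⬜⬜⬜⬜⬛⬛❓
❓❓❓⬜⬜🔴⬜⬛⬛❓
❓❓❓⬜⬜⬜⬜⬛⬛❓
❓❓❓⬜⬜⬜⬜⬛⬛❓
❓❓❓⬛⬛⬛⬛⬛❓❓
❓❓❓⬛⬛⬛⬛⬛❓❓

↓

❓❓❓❓❓❓❓❓❓❓
❓❓❓⬛⬛⬛⬛⬛⬛❓
❓❓❓⬛⬛⬛⬛⬛⬛❓
❓❓❓⬜⬜⬜⬜⬛⬛❓
❓❓❓⬜⬜⬜⬜⬛⬛❓
❓❓❓⬜⬜🔴⬜⬛⬛❓
❓❓❓⬜⬜⬜⬜⬛⬛❓
❓❓❓⬛⬛⬛⬛⬛❓❓
❓❓❓⬛⬛⬛⬛⬛❓❓
❓❓❓❓❓❓❓❓❓❓

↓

❓❓❓⬛⬛⬛⬛⬛⬛❓
❓❓❓⬛⬛⬛⬛⬛⬛❓
❓❓❓⬜⬜⬜⬜⬛⬛❓
❓❓❓⬜⬜⬜⬜⬛⬛❓
❓❓❓⬜⬜⬜⬜⬛⬛❓
❓❓❓⬜⬜🔴⬜⬛⬛❓
❓❓❓⬛⬛⬛⬛⬛❓❓
❓❓❓⬛⬛⬛⬛⬛❓❓
❓❓❓❓❓❓❓❓❓❓
❓❓❓❓❓❓❓❓❓❓

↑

❓❓❓❓❓❓❓❓❓❓
❓❓❓⬛⬛⬛⬛⬛⬛❓
❓❓❓⬛⬛⬛⬛⬛⬛❓
❓❓❓⬜⬜⬜⬜⬛⬛❓
❓❓❓⬜⬜⬜⬜⬛⬛❓
❓❓❓⬜⬜🔴⬜⬛⬛❓
❓❓❓⬜⬜⬜⬜⬛⬛❓
❓❓❓⬛⬛⬛⬛⬛❓❓
❓❓❓⬛⬛⬛⬛⬛❓❓
❓❓❓❓❓❓❓❓❓❓

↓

❓❓❓⬛⬛⬛⬛⬛⬛❓
❓❓❓⬛⬛⬛⬛⬛⬛❓
❓❓❓⬜⬜⬜⬜⬛⬛❓
❓❓❓⬜⬜⬜⬜⬛⬛❓
❓❓❓⬜⬜⬜⬜⬛⬛❓
❓❓❓⬜⬜🔴⬜⬛⬛❓
❓❓❓⬛⬛⬛⬛⬛❓❓
❓❓❓⬛⬛⬛⬛⬛❓❓
❓❓❓❓❓❓❓❓❓❓
❓❓❓❓❓❓❓❓❓❓


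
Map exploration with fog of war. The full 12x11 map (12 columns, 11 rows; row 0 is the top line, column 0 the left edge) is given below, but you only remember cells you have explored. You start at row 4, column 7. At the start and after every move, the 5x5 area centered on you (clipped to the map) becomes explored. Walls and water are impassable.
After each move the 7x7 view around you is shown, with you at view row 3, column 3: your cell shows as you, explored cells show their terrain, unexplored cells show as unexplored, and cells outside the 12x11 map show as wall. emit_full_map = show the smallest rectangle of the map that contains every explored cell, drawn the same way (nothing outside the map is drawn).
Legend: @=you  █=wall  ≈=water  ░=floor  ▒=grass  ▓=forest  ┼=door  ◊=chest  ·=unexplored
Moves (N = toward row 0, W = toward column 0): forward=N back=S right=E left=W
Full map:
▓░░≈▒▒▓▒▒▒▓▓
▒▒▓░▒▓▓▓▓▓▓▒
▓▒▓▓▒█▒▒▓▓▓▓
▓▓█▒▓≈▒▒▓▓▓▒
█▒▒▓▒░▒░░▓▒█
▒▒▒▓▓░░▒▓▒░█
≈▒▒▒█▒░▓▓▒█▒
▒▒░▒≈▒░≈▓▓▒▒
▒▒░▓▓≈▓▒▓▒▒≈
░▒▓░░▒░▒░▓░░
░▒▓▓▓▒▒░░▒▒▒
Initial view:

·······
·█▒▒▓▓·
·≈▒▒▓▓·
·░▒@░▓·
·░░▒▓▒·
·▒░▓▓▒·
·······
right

·······
█▒▒▓▓▓·
≈▒▒▓▓▓·
░▒░@▓▒·
░░▒▓▒░·
▒░▓▓▒█·
·······

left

·······
·█▒▒▓▓▓
·≈▒▒▓▓▓
·░▒@░▓▒
·░░▒▓▒░
·▒░▓▓▒█
·······

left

·······
·▒█▒▒▓▓
·▓≈▒▒▓▓
·▒░@░░▓
·▓░░▒▓▒
·█▒░▓▓▒
·······

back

·▒█▒▒▓▓
·▓≈▒▒▓▓
·▒░▒░░▓
·▓░@▒▓▒
·█▒░▓▓▒
·≈▒░≈▓·
·······

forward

·······
·▒█▒▒▓▓
·▓≈▒▒▓▓
·▒░@░░▓
·▓░░▒▓▒
·█▒░▓▓▒
·≈▒░≈▓·

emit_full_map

▒█▒▒▓▓▓
▓≈▒▒▓▓▓
▒░@░░▓▒
▓░░▒▓▒░
█▒░▓▓▒█
≈▒░≈▓··

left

·······
·▓▒█▒▒▓
·▒▓≈▒▒▓
·▓▒@▒░░
·▓▓░░▒▓
·▒█▒░▓▓
··≈▒░≈▓

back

·▓▒█▒▒▓
·▒▓≈▒▒▓
·▓▒░▒░░
·▓▓@░▒▓
·▒█▒░▓▓
·▒≈▒░≈▓
·······

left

··▓▒█▒▒
·█▒▓≈▒▒
·▒▓▒░▒░
·▒▓@░░▒
·▒▒█▒░▓
·░▒≈▒░≈
·······

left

···▓▒█▒
·▓█▒▓≈▒
·▒▒▓▒░▒
·▒▒@▓░░
·▒▒▒█▒░
·▒░▒≈▒░
·······

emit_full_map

··▓▒█▒▒▓▓▓
▓█▒▓≈▒▒▓▓▓
▒▒▓▒░▒░░▓▒
▒▒@▓░░▒▓▒░
▒▒▒█▒░▓▓▒█
▒░▒≈▒░≈▓··


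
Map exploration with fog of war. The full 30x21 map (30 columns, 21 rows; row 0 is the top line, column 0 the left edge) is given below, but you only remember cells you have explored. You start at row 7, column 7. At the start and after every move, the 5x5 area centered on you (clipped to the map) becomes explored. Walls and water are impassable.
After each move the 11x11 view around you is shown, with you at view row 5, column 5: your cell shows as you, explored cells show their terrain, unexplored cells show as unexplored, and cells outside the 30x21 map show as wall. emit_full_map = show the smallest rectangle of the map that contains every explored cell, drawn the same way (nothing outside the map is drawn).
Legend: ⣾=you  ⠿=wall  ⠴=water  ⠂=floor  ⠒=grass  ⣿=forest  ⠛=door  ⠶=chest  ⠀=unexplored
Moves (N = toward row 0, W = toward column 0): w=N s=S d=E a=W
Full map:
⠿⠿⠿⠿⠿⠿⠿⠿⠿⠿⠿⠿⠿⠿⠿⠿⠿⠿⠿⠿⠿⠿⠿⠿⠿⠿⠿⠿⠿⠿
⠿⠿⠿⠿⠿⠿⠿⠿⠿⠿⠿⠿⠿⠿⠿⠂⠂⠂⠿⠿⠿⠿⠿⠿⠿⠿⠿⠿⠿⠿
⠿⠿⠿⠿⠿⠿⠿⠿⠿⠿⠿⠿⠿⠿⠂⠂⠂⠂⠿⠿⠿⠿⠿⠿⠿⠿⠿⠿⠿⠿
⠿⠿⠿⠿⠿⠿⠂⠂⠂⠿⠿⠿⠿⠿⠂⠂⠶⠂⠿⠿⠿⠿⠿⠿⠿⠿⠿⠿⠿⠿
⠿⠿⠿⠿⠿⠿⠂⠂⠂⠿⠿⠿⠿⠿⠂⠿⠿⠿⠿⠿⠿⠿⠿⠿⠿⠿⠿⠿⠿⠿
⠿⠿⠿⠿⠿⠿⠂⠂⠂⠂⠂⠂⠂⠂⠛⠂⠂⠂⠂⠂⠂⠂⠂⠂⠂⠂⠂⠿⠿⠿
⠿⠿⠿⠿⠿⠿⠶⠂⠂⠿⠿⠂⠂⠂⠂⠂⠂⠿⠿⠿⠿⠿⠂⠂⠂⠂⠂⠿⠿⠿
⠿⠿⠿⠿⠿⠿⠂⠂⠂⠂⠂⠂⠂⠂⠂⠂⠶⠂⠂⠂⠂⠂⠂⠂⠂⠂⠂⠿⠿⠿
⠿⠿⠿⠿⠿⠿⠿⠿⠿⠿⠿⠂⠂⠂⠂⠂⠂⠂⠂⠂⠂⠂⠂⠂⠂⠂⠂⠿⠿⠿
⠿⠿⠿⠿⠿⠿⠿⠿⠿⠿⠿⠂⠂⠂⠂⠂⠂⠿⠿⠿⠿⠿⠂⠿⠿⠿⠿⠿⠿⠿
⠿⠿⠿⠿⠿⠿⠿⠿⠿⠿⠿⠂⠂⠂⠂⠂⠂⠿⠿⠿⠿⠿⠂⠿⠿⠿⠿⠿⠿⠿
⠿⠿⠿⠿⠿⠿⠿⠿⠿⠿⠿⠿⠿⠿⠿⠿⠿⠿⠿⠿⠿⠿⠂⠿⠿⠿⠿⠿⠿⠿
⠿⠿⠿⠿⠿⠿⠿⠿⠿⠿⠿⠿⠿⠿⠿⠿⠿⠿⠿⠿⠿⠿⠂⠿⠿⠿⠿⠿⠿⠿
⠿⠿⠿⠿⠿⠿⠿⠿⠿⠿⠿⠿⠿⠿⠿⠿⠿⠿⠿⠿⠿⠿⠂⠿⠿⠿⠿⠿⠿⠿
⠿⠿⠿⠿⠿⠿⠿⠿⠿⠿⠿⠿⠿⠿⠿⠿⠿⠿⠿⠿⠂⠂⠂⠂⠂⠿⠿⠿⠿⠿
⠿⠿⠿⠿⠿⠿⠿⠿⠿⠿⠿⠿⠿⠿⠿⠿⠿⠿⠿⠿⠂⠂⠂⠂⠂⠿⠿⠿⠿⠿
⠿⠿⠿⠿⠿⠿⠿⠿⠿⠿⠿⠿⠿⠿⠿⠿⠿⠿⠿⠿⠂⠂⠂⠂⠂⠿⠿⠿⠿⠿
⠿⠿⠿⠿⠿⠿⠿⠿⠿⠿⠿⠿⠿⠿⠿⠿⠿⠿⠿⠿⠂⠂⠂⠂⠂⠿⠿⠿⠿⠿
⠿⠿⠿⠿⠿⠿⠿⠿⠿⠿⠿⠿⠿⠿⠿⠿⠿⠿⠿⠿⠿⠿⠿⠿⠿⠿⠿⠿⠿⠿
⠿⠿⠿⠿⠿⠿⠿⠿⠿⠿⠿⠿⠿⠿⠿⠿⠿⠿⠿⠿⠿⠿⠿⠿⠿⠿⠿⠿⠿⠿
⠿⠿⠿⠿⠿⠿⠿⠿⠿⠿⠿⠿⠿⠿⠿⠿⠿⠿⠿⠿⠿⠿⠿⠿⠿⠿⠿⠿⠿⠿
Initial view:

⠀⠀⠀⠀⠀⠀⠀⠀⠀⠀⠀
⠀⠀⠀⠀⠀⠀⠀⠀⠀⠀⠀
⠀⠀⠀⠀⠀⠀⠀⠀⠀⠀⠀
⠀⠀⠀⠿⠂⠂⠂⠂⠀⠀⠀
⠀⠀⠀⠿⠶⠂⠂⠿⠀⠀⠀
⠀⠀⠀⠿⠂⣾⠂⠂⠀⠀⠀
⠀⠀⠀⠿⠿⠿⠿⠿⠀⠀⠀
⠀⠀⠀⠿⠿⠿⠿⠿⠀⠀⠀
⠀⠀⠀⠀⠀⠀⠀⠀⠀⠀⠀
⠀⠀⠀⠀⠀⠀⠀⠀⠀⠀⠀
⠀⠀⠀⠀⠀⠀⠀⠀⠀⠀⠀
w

⠀⠀⠀⠀⠀⠀⠀⠀⠀⠀⠀
⠀⠀⠀⠀⠀⠀⠀⠀⠀⠀⠀
⠀⠀⠀⠀⠀⠀⠀⠀⠀⠀⠀
⠀⠀⠀⠿⠂⠂⠂⠿⠀⠀⠀
⠀⠀⠀⠿⠂⠂⠂⠂⠀⠀⠀
⠀⠀⠀⠿⠶⣾⠂⠿⠀⠀⠀
⠀⠀⠀⠿⠂⠂⠂⠂⠀⠀⠀
⠀⠀⠀⠿⠿⠿⠿⠿⠀⠀⠀
⠀⠀⠀⠿⠿⠿⠿⠿⠀⠀⠀
⠀⠀⠀⠀⠀⠀⠀⠀⠀⠀⠀
⠀⠀⠀⠀⠀⠀⠀⠀⠀⠀⠀

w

⠀⠀⠀⠀⠀⠀⠀⠀⠀⠀⠀
⠀⠀⠀⠀⠀⠀⠀⠀⠀⠀⠀
⠀⠀⠀⠀⠀⠀⠀⠀⠀⠀⠀
⠀⠀⠀⠿⠂⠂⠂⠿⠀⠀⠀
⠀⠀⠀⠿⠂⠂⠂⠿⠀⠀⠀
⠀⠀⠀⠿⠂⣾⠂⠂⠀⠀⠀
⠀⠀⠀⠿⠶⠂⠂⠿⠀⠀⠀
⠀⠀⠀⠿⠂⠂⠂⠂⠀⠀⠀
⠀⠀⠀⠿⠿⠿⠿⠿⠀⠀⠀
⠀⠀⠀⠿⠿⠿⠿⠿⠀⠀⠀
⠀⠀⠀⠀⠀⠀⠀⠀⠀⠀⠀

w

⠿⠿⠿⠿⠿⠿⠿⠿⠿⠿⠿
⠀⠀⠀⠀⠀⠀⠀⠀⠀⠀⠀
⠀⠀⠀⠀⠀⠀⠀⠀⠀⠀⠀
⠀⠀⠀⠿⠿⠿⠿⠿⠀⠀⠀
⠀⠀⠀⠿⠂⠂⠂⠿⠀⠀⠀
⠀⠀⠀⠿⠂⣾⠂⠿⠀⠀⠀
⠀⠀⠀⠿⠂⠂⠂⠂⠀⠀⠀
⠀⠀⠀⠿⠶⠂⠂⠿⠀⠀⠀
⠀⠀⠀⠿⠂⠂⠂⠂⠀⠀⠀
⠀⠀⠀⠿⠿⠿⠿⠿⠀⠀⠀
⠀⠀⠀⠿⠿⠿⠿⠿⠀⠀⠀

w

⠿⠿⠿⠿⠿⠿⠿⠿⠿⠿⠿
⠿⠿⠿⠿⠿⠿⠿⠿⠿⠿⠿
⠀⠀⠀⠀⠀⠀⠀⠀⠀⠀⠀
⠀⠀⠀⠿⠿⠿⠿⠿⠀⠀⠀
⠀⠀⠀⠿⠿⠿⠿⠿⠀⠀⠀
⠀⠀⠀⠿⠂⣾⠂⠿⠀⠀⠀
⠀⠀⠀⠿⠂⠂⠂⠿⠀⠀⠀
⠀⠀⠀⠿⠂⠂⠂⠂⠀⠀⠀
⠀⠀⠀⠿⠶⠂⠂⠿⠀⠀⠀
⠀⠀⠀⠿⠂⠂⠂⠂⠀⠀⠀
⠀⠀⠀⠿⠿⠿⠿⠿⠀⠀⠀

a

⠿⠿⠿⠿⠿⠿⠿⠿⠿⠿⠿
⠿⠿⠿⠿⠿⠿⠿⠿⠿⠿⠿
⠀⠀⠀⠀⠀⠀⠀⠀⠀⠀⠀
⠀⠀⠀⠿⠿⠿⠿⠿⠿⠀⠀
⠀⠀⠀⠿⠿⠿⠿⠿⠿⠀⠀
⠀⠀⠀⠿⠿⣾⠂⠂⠿⠀⠀
⠀⠀⠀⠿⠿⠂⠂⠂⠿⠀⠀
⠀⠀⠀⠿⠿⠂⠂⠂⠂⠀⠀
⠀⠀⠀⠀⠿⠶⠂⠂⠿⠀⠀
⠀⠀⠀⠀⠿⠂⠂⠂⠂⠀⠀
⠀⠀⠀⠀⠿⠿⠿⠿⠿⠀⠀

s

⠿⠿⠿⠿⠿⠿⠿⠿⠿⠿⠿
⠀⠀⠀⠀⠀⠀⠀⠀⠀⠀⠀
⠀⠀⠀⠿⠿⠿⠿⠿⠿⠀⠀
⠀⠀⠀⠿⠿⠿⠿⠿⠿⠀⠀
⠀⠀⠀⠿⠿⠂⠂⠂⠿⠀⠀
⠀⠀⠀⠿⠿⣾⠂⠂⠿⠀⠀
⠀⠀⠀⠿⠿⠂⠂⠂⠂⠀⠀
⠀⠀⠀⠿⠿⠶⠂⠂⠿⠀⠀
⠀⠀⠀⠀⠿⠂⠂⠂⠂⠀⠀
⠀⠀⠀⠀⠿⠿⠿⠿⠿⠀⠀
⠀⠀⠀⠀⠿⠿⠿⠿⠿⠀⠀

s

⠀⠀⠀⠀⠀⠀⠀⠀⠀⠀⠀
⠀⠀⠀⠿⠿⠿⠿⠿⠿⠀⠀
⠀⠀⠀⠿⠿⠿⠿⠿⠿⠀⠀
⠀⠀⠀⠿⠿⠂⠂⠂⠿⠀⠀
⠀⠀⠀⠿⠿⠂⠂⠂⠿⠀⠀
⠀⠀⠀⠿⠿⣾⠂⠂⠂⠀⠀
⠀⠀⠀⠿⠿⠶⠂⠂⠿⠀⠀
⠀⠀⠀⠿⠿⠂⠂⠂⠂⠀⠀
⠀⠀⠀⠀⠿⠿⠿⠿⠿⠀⠀
⠀⠀⠀⠀⠿⠿⠿⠿⠿⠀⠀
⠀⠀⠀⠀⠀⠀⠀⠀⠀⠀⠀

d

⠀⠀⠀⠀⠀⠀⠀⠀⠀⠀⠀
⠀⠀⠿⠿⠿⠿⠿⠿⠀⠀⠀
⠀⠀⠿⠿⠿⠿⠿⠿⠀⠀⠀
⠀⠀⠿⠿⠂⠂⠂⠿⠀⠀⠀
⠀⠀⠿⠿⠂⠂⠂⠿⠀⠀⠀
⠀⠀⠿⠿⠂⣾⠂⠂⠀⠀⠀
⠀⠀⠿⠿⠶⠂⠂⠿⠀⠀⠀
⠀⠀⠿⠿⠂⠂⠂⠂⠀⠀⠀
⠀⠀⠀⠿⠿⠿⠿⠿⠀⠀⠀
⠀⠀⠀⠿⠿⠿⠿⠿⠀⠀⠀
⠀⠀⠀⠀⠀⠀⠀⠀⠀⠀⠀

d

⠀⠀⠀⠀⠀⠀⠀⠀⠀⠀⠀
⠀⠿⠿⠿⠿⠿⠿⠀⠀⠀⠀
⠀⠿⠿⠿⠿⠿⠿⠀⠀⠀⠀
⠀⠿⠿⠂⠂⠂⠿⠿⠀⠀⠀
⠀⠿⠿⠂⠂⠂⠿⠿⠀⠀⠀
⠀⠿⠿⠂⠂⣾⠂⠂⠀⠀⠀
⠀⠿⠿⠶⠂⠂⠿⠿⠀⠀⠀
⠀⠿⠿⠂⠂⠂⠂⠂⠀⠀⠀
⠀⠀⠿⠿⠿⠿⠿⠀⠀⠀⠀
⠀⠀⠿⠿⠿⠿⠿⠀⠀⠀⠀
⠀⠀⠀⠀⠀⠀⠀⠀⠀⠀⠀

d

⠀⠀⠀⠀⠀⠀⠀⠀⠀⠀⠀
⠿⠿⠿⠿⠿⠿⠀⠀⠀⠀⠀
⠿⠿⠿⠿⠿⠿⠀⠀⠀⠀⠀
⠿⠿⠂⠂⠂⠿⠿⠿⠀⠀⠀
⠿⠿⠂⠂⠂⠿⠿⠿⠀⠀⠀
⠿⠿⠂⠂⠂⣾⠂⠂⠀⠀⠀
⠿⠿⠶⠂⠂⠿⠿⠂⠀⠀⠀
⠿⠿⠂⠂⠂⠂⠂⠂⠀⠀⠀
⠀⠿⠿⠿⠿⠿⠀⠀⠀⠀⠀
⠀⠿⠿⠿⠿⠿⠀⠀⠀⠀⠀
⠀⠀⠀⠀⠀⠀⠀⠀⠀⠀⠀

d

⠀⠀⠀⠀⠀⠀⠀⠀⠀⠀⠀
⠿⠿⠿⠿⠿⠀⠀⠀⠀⠀⠀
⠿⠿⠿⠿⠿⠀⠀⠀⠀⠀⠀
⠿⠂⠂⠂⠿⠿⠿⠿⠀⠀⠀
⠿⠂⠂⠂⠿⠿⠿⠿⠀⠀⠀
⠿⠂⠂⠂⠂⣾⠂⠂⠀⠀⠀
⠿⠶⠂⠂⠿⠿⠂⠂⠀⠀⠀
⠿⠂⠂⠂⠂⠂⠂⠂⠀⠀⠀
⠿⠿⠿⠿⠿⠀⠀⠀⠀⠀⠀
⠿⠿⠿⠿⠿⠀⠀⠀⠀⠀⠀
⠀⠀⠀⠀⠀⠀⠀⠀⠀⠀⠀

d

⠀⠀⠀⠀⠀⠀⠀⠀⠀⠀⠀
⠿⠿⠿⠿⠀⠀⠀⠀⠀⠀⠀
⠿⠿⠿⠿⠀⠀⠀⠀⠀⠀⠀
⠂⠂⠂⠿⠿⠿⠿⠿⠀⠀⠀
⠂⠂⠂⠿⠿⠿⠿⠿⠀⠀⠀
⠂⠂⠂⠂⠂⣾⠂⠂⠀⠀⠀
⠶⠂⠂⠿⠿⠂⠂⠂⠀⠀⠀
⠂⠂⠂⠂⠂⠂⠂⠂⠀⠀⠀
⠿⠿⠿⠿⠀⠀⠀⠀⠀⠀⠀
⠿⠿⠿⠿⠀⠀⠀⠀⠀⠀⠀
⠀⠀⠀⠀⠀⠀⠀⠀⠀⠀⠀

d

⠀⠀⠀⠀⠀⠀⠀⠀⠀⠀⠀
⠿⠿⠿⠀⠀⠀⠀⠀⠀⠀⠀
⠿⠿⠿⠀⠀⠀⠀⠀⠀⠀⠀
⠂⠂⠿⠿⠿⠿⠿⠂⠀⠀⠀
⠂⠂⠿⠿⠿⠿⠿⠂⠀⠀⠀
⠂⠂⠂⠂⠂⣾⠂⠛⠀⠀⠀
⠂⠂⠿⠿⠂⠂⠂⠂⠀⠀⠀
⠂⠂⠂⠂⠂⠂⠂⠂⠀⠀⠀
⠿⠿⠿⠀⠀⠀⠀⠀⠀⠀⠀
⠿⠿⠿⠀⠀⠀⠀⠀⠀⠀⠀
⠀⠀⠀⠀⠀⠀⠀⠀⠀⠀⠀

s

⠿⠿⠿⠀⠀⠀⠀⠀⠀⠀⠀
⠿⠿⠿⠀⠀⠀⠀⠀⠀⠀⠀
⠂⠂⠿⠿⠿⠿⠿⠂⠀⠀⠀
⠂⠂⠿⠿⠿⠿⠿⠂⠀⠀⠀
⠂⠂⠂⠂⠂⠂⠂⠛⠀⠀⠀
⠂⠂⠿⠿⠂⣾⠂⠂⠀⠀⠀
⠂⠂⠂⠂⠂⠂⠂⠂⠀⠀⠀
⠿⠿⠿⠿⠂⠂⠂⠂⠀⠀⠀
⠿⠿⠿⠀⠀⠀⠀⠀⠀⠀⠀
⠀⠀⠀⠀⠀⠀⠀⠀⠀⠀⠀
⠀⠀⠀⠀⠀⠀⠀⠀⠀⠀⠀

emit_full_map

⠿⠿⠿⠿⠿⠿⠀⠀⠀⠀⠀
⠿⠿⠿⠿⠿⠿⠀⠀⠀⠀⠀
⠿⠿⠂⠂⠂⠿⠿⠿⠿⠿⠂
⠿⠿⠂⠂⠂⠿⠿⠿⠿⠿⠂
⠿⠿⠂⠂⠂⠂⠂⠂⠂⠂⠛
⠿⠿⠶⠂⠂⠿⠿⠂⣾⠂⠂
⠿⠿⠂⠂⠂⠂⠂⠂⠂⠂⠂
⠀⠿⠿⠿⠿⠿⠿⠂⠂⠂⠂
⠀⠿⠿⠿⠿⠿⠀⠀⠀⠀⠀

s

⠿⠿⠿⠀⠀⠀⠀⠀⠀⠀⠀
⠂⠂⠿⠿⠿⠿⠿⠂⠀⠀⠀
⠂⠂⠿⠿⠿⠿⠿⠂⠀⠀⠀
⠂⠂⠂⠂⠂⠂⠂⠛⠀⠀⠀
⠂⠂⠿⠿⠂⠂⠂⠂⠀⠀⠀
⠂⠂⠂⠂⠂⣾⠂⠂⠀⠀⠀
⠿⠿⠿⠿⠂⠂⠂⠂⠀⠀⠀
⠿⠿⠿⠿⠂⠂⠂⠂⠀⠀⠀
⠀⠀⠀⠀⠀⠀⠀⠀⠀⠀⠀
⠀⠀⠀⠀⠀⠀⠀⠀⠀⠀⠀
⠀⠀⠀⠀⠀⠀⠀⠀⠀⠀⠀

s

⠂⠂⠿⠿⠿⠿⠿⠂⠀⠀⠀
⠂⠂⠿⠿⠿⠿⠿⠂⠀⠀⠀
⠂⠂⠂⠂⠂⠂⠂⠛⠀⠀⠀
⠂⠂⠿⠿⠂⠂⠂⠂⠀⠀⠀
⠂⠂⠂⠂⠂⠂⠂⠂⠀⠀⠀
⠿⠿⠿⠿⠂⣾⠂⠂⠀⠀⠀
⠿⠿⠿⠿⠂⠂⠂⠂⠀⠀⠀
⠀⠀⠀⠿⠂⠂⠂⠂⠀⠀⠀
⠀⠀⠀⠀⠀⠀⠀⠀⠀⠀⠀
⠀⠀⠀⠀⠀⠀⠀⠀⠀⠀⠀
⠀⠀⠀⠀⠀⠀⠀⠀⠀⠀⠀

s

⠂⠂⠿⠿⠿⠿⠿⠂⠀⠀⠀
⠂⠂⠂⠂⠂⠂⠂⠛⠀⠀⠀
⠂⠂⠿⠿⠂⠂⠂⠂⠀⠀⠀
⠂⠂⠂⠂⠂⠂⠂⠂⠀⠀⠀
⠿⠿⠿⠿⠂⠂⠂⠂⠀⠀⠀
⠿⠿⠿⠿⠂⣾⠂⠂⠀⠀⠀
⠀⠀⠀⠿⠂⠂⠂⠂⠀⠀⠀
⠀⠀⠀⠿⠿⠿⠿⠿⠀⠀⠀
⠀⠀⠀⠀⠀⠀⠀⠀⠀⠀⠀
⠀⠀⠀⠀⠀⠀⠀⠀⠀⠀⠀
⠀⠀⠀⠀⠀⠀⠀⠀⠀⠀⠀

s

⠂⠂⠂⠂⠂⠂⠂⠛⠀⠀⠀
⠂⠂⠿⠿⠂⠂⠂⠂⠀⠀⠀
⠂⠂⠂⠂⠂⠂⠂⠂⠀⠀⠀
⠿⠿⠿⠿⠂⠂⠂⠂⠀⠀⠀
⠿⠿⠿⠿⠂⠂⠂⠂⠀⠀⠀
⠀⠀⠀⠿⠂⣾⠂⠂⠀⠀⠀
⠀⠀⠀⠿⠿⠿⠿⠿⠀⠀⠀
⠀⠀⠀⠿⠿⠿⠿⠿⠀⠀⠀
⠀⠀⠀⠀⠀⠀⠀⠀⠀⠀⠀
⠀⠀⠀⠀⠀⠀⠀⠀⠀⠀⠀
⠀⠀⠀⠀⠀⠀⠀⠀⠀⠀⠀

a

⠂⠂⠂⠂⠂⠂⠂⠂⠛⠀⠀
⠶⠂⠂⠿⠿⠂⠂⠂⠂⠀⠀
⠂⠂⠂⠂⠂⠂⠂⠂⠂⠀⠀
⠿⠿⠿⠿⠿⠂⠂⠂⠂⠀⠀
⠿⠿⠿⠿⠿⠂⠂⠂⠂⠀⠀
⠀⠀⠀⠿⠿⣾⠂⠂⠂⠀⠀
⠀⠀⠀⠿⠿⠿⠿⠿⠿⠀⠀
⠀⠀⠀⠿⠿⠿⠿⠿⠿⠀⠀
⠀⠀⠀⠀⠀⠀⠀⠀⠀⠀⠀
⠀⠀⠀⠀⠀⠀⠀⠀⠀⠀⠀
⠀⠀⠀⠀⠀⠀⠀⠀⠀⠀⠀

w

⠂⠂⠂⠿⠿⠿⠿⠿⠂⠀⠀
⠂⠂⠂⠂⠂⠂⠂⠂⠛⠀⠀
⠶⠂⠂⠿⠿⠂⠂⠂⠂⠀⠀
⠂⠂⠂⠂⠂⠂⠂⠂⠂⠀⠀
⠿⠿⠿⠿⠿⠂⠂⠂⠂⠀⠀
⠿⠿⠿⠿⠿⣾⠂⠂⠂⠀⠀
⠀⠀⠀⠿⠿⠂⠂⠂⠂⠀⠀
⠀⠀⠀⠿⠿⠿⠿⠿⠿⠀⠀
⠀⠀⠀⠿⠿⠿⠿⠿⠿⠀⠀
⠀⠀⠀⠀⠀⠀⠀⠀⠀⠀⠀
⠀⠀⠀⠀⠀⠀⠀⠀⠀⠀⠀

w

⠂⠂⠂⠿⠿⠿⠿⠿⠂⠀⠀
⠂⠂⠂⠿⠿⠿⠿⠿⠂⠀⠀
⠂⠂⠂⠂⠂⠂⠂⠂⠛⠀⠀
⠶⠂⠂⠿⠿⠂⠂⠂⠂⠀⠀
⠂⠂⠂⠂⠂⠂⠂⠂⠂⠀⠀
⠿⠿⠿⠿⠿⣾⠂⠂⠂⠀⠀
⠿⠿⠿⠿⠿⠂⠂⠂⠂⠀⠀
⠀⠀⠀⠿⠿⠂⠂⠂⠂⠀⠀
⠀⠀⠀⠿⠿⠿⠿⠿⠿⠀⠀
⠀⠀⠀⠿⠿⠿⠿⠿⠿⠀⠀
⠀⠀⠀⠀⠀⠀⠀⠀⠀⠀⠀

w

⠿⠿⠿⠿⠀⠀⠀⠀⠀⠀⠀
⠂⠂⠂⠿⠿⠿⠿⠿⠂⠀⠀
⠂⠂⠂⠿⠿⠿⠿⠿⠂⠀⠀
⠂⠂⠂⠂⠂⠂⠂⠂⠛⠀⠀
⠶⠂⠂⠿⠿⠂⠂⠂⠂⠀⠀
⠂⠂⠂⠂⠂⣾⠂⠂⠂⠀⠀
⠿⠿⠿⠿⠿⠂⠂⠂⠂⠀⠀
⠿⠿⠿⠿⠿⠂⠂⠂⠂⠀⠀
⠀⠀⠀⠿⠿⠂⠂⠂⠂⠀⠀
⠀⠀⠀⠿⠿⠿⠿⠿⠿⠀⠀
⠀⠀⠀⠿⠿⠿⠿⠿⠿⠀⠀

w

⠿⠿⠿⠿⠀⠀⠀⠀⠀⠀⠀
⠿⠿⠿⠿⠀⠀⠀⠀⠀⠀⠀
⠂⠂⠂⠿⠿⠿⠿⠿⠂⠀⠀
⠂⠂⠂⠿⠿⠿⠿⠿⠂⠀⠀
⠂⠂⠂⠂⠂⠂⠂⠂⠛⠀⠀
⠶⠂⠂⠿⠿⣾⠂⠂⠂⠀⠀
⠂⠂⠂⠂⠂⠂⠂⠂⠂⠀⠀
⠿⠿⠿⠿⠿⠂⠂⠂⠂⠀⠀
⠿⠿⠿⠿⠿⠂⠂⠂⠂⠀⠀
⠀⠀⠀⠿⠿⠂⠂⠂⠂⠀⠀
⠀⠀⠀⠿⠿⠿⠿⠿⠿⠀⠀

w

⠀⠀⠀⠀⠀⠀⠀⠀⠀⠀⠀
⠿⠿⠿⠿⠀⠀⠀⠀⠀⠀⠀
⠿⠿⠿⠿⠀⠀⠀⠀⠀⠀⠀
⠂⠂⠂⠿⠿⠿⠿⠿⠂⠀⠀
⠂⠂⠂⠿⠿⠿⠿⠿⠂⠀⠀
⠂⠂⠂⠂⠂⣾⠂⠂⠛⠀⠀
⠶⠂⠂⠿⠿⠂⠂⠂⠂⠀⠀
⠂⠂⠂⠂⠂⠂⠂⠂⠂⠀⠀
⠿⠿⠿⠿⠿⠂⠂⠂⠂⠀⠀
⠿⠿⠿⠿⠿⠂⠂⠂⠂⠀⠀
⠀⠀⠀⠿⠿⠂⠂⠂⠂⠀⠀

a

⠀⠀⠀⠀⠀⠀⠀⠀⠀⠀⠀
⠿⠿⠿⠿⠿⠀⠀⠀⠀⠀⠀
⠿⠿⠿⠿⠿⠀⠀⠀⠀⠀⠀
⠿⠂⠂⠂⠿⠿⠿⠿⠿⠂⠀
⠿⠂⠂⠂⠿⠿⠿⠿⠿⠂⠀
⠿⠂⠂⠂⠂⣾⠂⠂⠂⠛⠀
⠿⠶⠂⠂⠿⠿⠂⠂⠂⠂⠀
⠿⠂⠂⠂⠂⠂⠂⠂⠂⠂⠀
⠿⠿⠿⠿⠿⠿⠂⠂⠂⠂⠀
⠿⠿⠿⠿⠿⠿⠂⠂⠂⠂⠀
⠀⠀⠀⠀⠿⠿⠂⠂⠂⠂⠀

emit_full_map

⠿⠿⠿⠿⠿⠿⠀⠀⠀⠀⠀
⠿⠿⠿⠿⠿⠿⠀⠀⠀⠀⠀
⠿⠿⠂⠂⠂⠿⠿⠿⠿⠿⠂
⠿⠿⠂⠂⠂⠿⠿⠿⠿⠿⠂
⠿⠿⠂⠂⠂⠂⣾⠂⠂⠂⠛
⠿⠿⠶⠂⠂⠿⠿⠂⠂⠂⠂
⠿⠿⠂⠂⠂⠂⠂⠂⠂⠂⠂
⠀⠿⠿⠿⠿⠿⠿⠂⠂⠂⠂
⠀⠿⠿⠿⠿⠿⠿⠂⠂⠂⠂
⠀⠀⠀⠀⠀⠿⠿⠂⠂⠂⠂
⠀⠀⠀⠀⠀⠿⠿⠿⠿⠿⠿
⠀⠀⠀⠀⠀⠿⠿⠿⠿⠿⠿

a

⠀⠀⠀⠀⠀⠀⠀⠀⠀⠀⠀
⠿⠿⠿⠿⠿⠿⠀⠀⠀⠀⠀
⠿⠿⠿⠿⠿⠿⠀⠀⠀⠀⠀
⠿⠿⠂⠂⠂⠿⠿⠿⠿⠿⠂
⠿⠿⠂⠂⠂⠿⠿⠿⠿⠿⠂
⠿⠿⠂⠂⠂⣾⠂⠂⠂⠂⠛
⠿⠿⠶⠂⠂⠿⠿⠂⠂⠂⠂
⠿⠿⠂⠂⠂⠂⠂⠂⠂⠂⠂
⠀⠿⠿⠿⠿⠿⠿⠂⠂⠂⠂
⠀⠿⠿⠿⠿⠿⠿⠂⠂⠂⠂
⠀⠀⠀⠀⠀⠿⠿⠂⠂⠂⠂

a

⠀⠀⠀⠀⠀⠀⠀⠀⠀⠀⠀
⠀⠿⠿⠿⠿⠿⠿⠀⠀⠀⠀
⠀⠿⠿⠿⠿⠿⠿⠀⠀⠀⠀
⠀⠿⠿⠂⠂⠂⠿⠿⠿⠿⠿
⠀⠿⠿⠂⠂⠂⠿⠿⠿⠿⠿
⠀⠿⠿⠂⠂⣾⠂⠂⠂⠂⠂
⠀⠿⠿⠶⠂⠂⠿⠿⠂⠂⠂
⠀⠿⠿⠂⠂⠂⠂⠂⠂⠂⠂
⠀⠀⠿⠿⠿⠿⠿⠿⠂⠂⠂
⠀⠀⠿⠿⠿⠿⠿⠿⠂⠂⠂
⠀⠀⠀⠀⠀⠀⠿⠿⠂⠂⠂

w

⠿⠿⠿⠿⠿⠿⠿⠿⠿⠿⠿
⠀⠀⠀⠀⠀⠀⠀⠀⠀⠀⠀
⠀⠿⠿⠿⠿⠿⠿⠀⠀⠀⠀
⠀⠿⠿⠿⠿⠿⠿⠿⠀⠀⠀
⠀⠿⠿⠂⠂⠂⠿⠿⠿⠿⠿
⠀⠿⠿⠂⠂⣾⠿⠿⠿⠿⠿
⠀⠿⠿⠂⠂⠂⠂⠂⠂⠂⠂
⠀⠿⠿⠶⠂⠂⠿⠿⠂⠂⠂
⠀⠿⠿⠂⠂⠂⠂⠂⠂⠂⠂
⠀⠀⠿⠿⠿⠿⠿⠿⠂⠂⠂
⠀⠀⠿⠿⠿⠿⠿⠿⠂⠂⠂

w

⠿⠿⠿⠿⠿⠿⠿⠿⠿⠿⠿
⠿⠿⠿⠿⠿⠿⠿⠿⠿⠿⠿
⠀⠀⠀⠀⠀⠀⠀⠀⠀⠀⠀
⠀⠿⠿⠿⠿⠿⠿⠿⠀⠀⠀
⠀⠿⠿⠿⠿⠿⠿⠿⠀⠀⠀
⠀⠿⠿⠂⠂⣾⠿⠿⠿⠿⠿
⠀⠿⠿⠂⠂⠂⠿⠿⠿⠿⠿
⠀⠿⠿⠂⠂⠂⠂⠂⠂⠂⠂
⠀⠿⠿⠶⠂⠂⠿⠿⠂⠂⠂
⠀⠿⠿⠂⠂⠂⠂⠂⠂⠂⠂
⠀⠀⠿⠿⠿⠿⠿⠿⠂⠂⠂

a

⠿⠿⠿⠿⠿⠿⠿⠿⠿⠿⠿
⠿⠿⠿⠿⠿⠿⠿⠿⠿⠿⠿
⠀⠀⠀⠀⠀⠀⠀⠀⠀⠀⠀
⠀⠀⠿⠿⠿⠿⠿⠿⠿⠀⠀
⠀⠀⠿⠿⠿⠿⠿⠿⠿⠀⠀
⠀⠀⠿⠿⠂⣾⠂⠿⠿⠿⠿
⠀⠀⠿⠿⠂⠂⠂⠿⠿⠿⠿
⠀⠀⠿⠿⠂⠂⠂⠂⠂⠂⠂
⠀⠀⠿⠿⠶⠂⠂⠿⠿⠂⠂
⠀⠀⠿⠿⠂⠂⠂⠂⠂⠂⠂
⠀⠀⠀⠿⠿⠿⠿⠿⠿⠂⠂

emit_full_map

⠿⠿⠿⠿⠿⠿⠿⠀⠀⠀⠀
⠿⠿⠿⠿⠿⠿⠿⠀⠀⠀⠀
⠿⠿⠂⣾⠂⠿⠿⠿⠿⠿⠂
⠿⠿⠂⠂⠂⠿⠿⠿⠿⠿⠂
⠿⠿⠂⠂⠂⠂⠂⠂⠂⠂⠛
⠿⠿⠶⠂⠂⠿⠿⠂⠂⠂⠂
⠿⠿⠂⠂⠂⠂⠂⠂⠂⠂⠂
⠀⠿⠿⠿⠿⠿⠿⠂⠂⠂⠂
⠀⠿⠿⠿⠿⠿⠿⠂⠂⠂⠂
⠀⠀⠀⠀⠀⠿⠿⠂⠂⠂⠂
⠀⠀⠀⠀⠀⠿⠿⠿⠿⠿⠿
⠀⠀⠀⠀⠀⠿⠿⠿⠿⠿⠿
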